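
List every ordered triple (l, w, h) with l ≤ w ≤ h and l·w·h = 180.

Iterate l from 1 to ⌊180^(1/3)⌋. For each l dividing 180, iterate w ≥ l with w dividing 180/l, and set h = 180/(l·w).
Triples found (20): (1×1×180), (1×2×90), (1×3×60), (1×4×45), (1×5×36), (1×6×30), (1×9×20), (1×10×18), (1×12×15), (2×2×45), (2×3×30), (2×5×18), (2×6×15), (2×9×10), (3×3×20), (3×4×15), (3×5×12), (3×6×10), (4×5×9), (5×6×6)

(1×1×180), (1×2×90), (1×3×60), (1×4×45), (1×5×36), (1×6×30), (1×9×20), (1×10×18), (1×12×15), (2×2×45), (2×3×30), (2×5×18), (2×6×15), (2×9×10), (3×3×20), (3×4×15), (3×5×12), (3×6×10), (4×5×9), (5×6×6)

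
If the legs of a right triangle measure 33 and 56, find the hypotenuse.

c² = a² + b² = 33² + 56² = 1089 + 3136 = 4225
c = 65

65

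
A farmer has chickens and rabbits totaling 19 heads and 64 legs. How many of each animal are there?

Let c = chickens, r = rabbits.
Heads: c + r = 19
Legs: 2c + 4r = 64
From the first equation, c = 19 - r. Substitute:
2(19 - r) + 4r = 64
38 + 2r = 64
r = (64 - 38)/2 = 13
c = 19 - 13 = 6

Chickens: 6, Rabbits: 13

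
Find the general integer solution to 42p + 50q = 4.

Step 1: Compute gcd(42, 50) = 2.
Since 2 divides 4, solutions exist.

Step 2: Find a particular solution using extended Euclidean algorithm.
We get p₀ = 12, q₀ = -10.
Check: 42*12 + 50*-10 = 4 = 4 ✓

Step 3: Write the general solution.
p = 12 + (50/2)t = 12 + 25t
q = -10 - (42/2)t = -10 - 21t
for any integer t.

p = 12 + 25t, q = -10 - 21t for integer t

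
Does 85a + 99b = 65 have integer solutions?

Step 1: Compute gcd(85, 99).
gcd(85, 99) = 1

Step 2: Check divisibility.
Does 1 divide 65? 65 = 1 x 65, so yes.

By the theorem on linear Diophantine equations, 85a + 99b = 65 has integer solutions if and only if gcd(85, 99) divides 65. Since 1 | 65, solutions exist.

Yes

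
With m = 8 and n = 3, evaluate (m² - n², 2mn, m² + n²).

a = m² - n² = 64 - 9 = 55
b = 2mn = 2·8·3 = 48
c = m² + n² = 64 + 9 = 73
Verify: 55² + 48² = 3025 + 2304 = 5329 = 73² ✓

(55, 48, 73)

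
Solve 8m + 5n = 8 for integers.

Step 1: Check solvability.
gcd(8, 5) = 1
Since 1 divides 8, solutions exist.

Step 2: Apply extended Euclidean algorithm to find gcd.
We find integers such that 8*x0 + 5*y0 = 1

Step 3: Scale the particular solution.
Multiply by 8/1 = 8:
m = 16, n = -24

Step 4: Verify.
8*(16) + 5*(-24) = 8 = 8 ✓

m = 16, n = -24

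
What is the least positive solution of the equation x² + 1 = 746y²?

We need x² = 746y² - 1. Try successive y:
y = 1: x² = 746·1² - 1 = 745, not a perfect square
y = 2: x² = 746·2² - 1 = 2983, not a perfect square
y = 3: x² = 746·3² - 1 = 6713, not a perfect square
...
y = 202645: x² = 746·202645² - 1 = 30634487034649 = 5534843² ✓
Check: 5534843² - 746·202645² = 30634487034649 - 30634487034650 = -1 ✓

x = 5534843, y = 202645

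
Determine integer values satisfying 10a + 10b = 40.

Step 1: Check solvability.
gcd(10, 10) = 10
Since 10 divides 40, solutions exist.

Step 2: Apply extended Euclidean algorithm to find gcd.
We find integers such that 10*x0 + 10*y0 = 10

Step 3: Scale the particular solution.
Multiply by 40/10 = 4:
a = 0, b = 4

Step 4: Verify.
10*(0) + 10*(4) = 40 = 40 ✓

a = 0, b = 4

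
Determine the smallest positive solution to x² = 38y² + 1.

We seek the smallest positive integers (x, y) with x² - 38y² = 1, i.e., x² = 38y² + 1.
Try successive y values:
y = 1: x² = 38·1² + 1 = 39, not a perfect square
y = 2: x² = 38·2² + 1 = 153, not a perfect square
y = 3: x² = 38·3² + 1 = 343, not a perfect square
... continuing the search (or via continued fractions) ...
y = 6: x² = 38·6² + 1 = 1369, x = 37 ✓

Verify: 37² - 38·6² = 1369 - 1368 = 1 ✓

x = 37, y = 6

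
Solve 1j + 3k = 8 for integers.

Step 1: Check solvability.
gcd(1, 3) = 1
Since 1 divides 8, solutions exist.

Step 2: Apply extended Euclidean algorithm to find gcd.
We find integers such that 1*x0 + 3*y0 = 1

Step 3: Scale the particular solution.
Multiply by 8/1 = 8:
j = 8, k = 0

Step 4: Verify.
1*(8) + 3*(0) = 8 = 8 ✓

j = 8, k = 0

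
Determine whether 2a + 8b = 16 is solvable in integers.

Step 1: Compute gcd(2, 8).
gcd(2, 8) = 2

Step 2: Check divisibility.
Does 2 divide 16? 16 = 2 x 8, so yes.

By the theorem on linear Diophantine equations, 2a + 8b = 16 has integer solutions if and only if gcd(2, 8) divides 16. Since 2 | 16, solutions exist.

Yes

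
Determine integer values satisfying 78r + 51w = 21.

Step 1: Check solvability.
gcd(78, 51) = 3
Since 3 divides 21, solutions exist.

Step 2: Apply extended Euclidean algorithm to find gcd.
We find integers such that 78*x0 + 51*y0 = 3

Step 3: Scale the particular solution.
Multiply by 21/3 = 7:
r = 14, w = -21

Step 4: Verify.
78*(14) + 51*(-21) = 21 = 21 ✓

r = 14, w = -21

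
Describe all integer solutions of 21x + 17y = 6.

Step 1: Compute gcd(21, 17) = 1.
Since 1 divides 6, solutions exist.

Step 2: Find a particular solution using extended Euclidean algorithm.
We get x₀ = -24, y₀ = 30.
Check: 21*-24 + 17*30 = 6 = 6 ✓

Step 3: Write the general solution.
x = -24 + (17/1)t = -24 + 17t
y = 30 - (21/1)t = 30 - 21t
for any integer t.

x = -24 + 17t, y = 30 - 21t for integer t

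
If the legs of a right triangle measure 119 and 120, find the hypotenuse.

c² = a² + b² = 119² + 120² = 14161 + 14400 = 28561
c = 169

169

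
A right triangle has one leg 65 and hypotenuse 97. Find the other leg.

b² = c² - a² = 9409 - 4225 = 5184
b = 72

72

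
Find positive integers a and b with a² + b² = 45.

We need to find integers a, b > 0 such that a² + b² = 45.
Trying a = 3: b² = 45 - 3² = 45 - 9 = 36
b = 6
Check: 3² + 6² = 9 + 36 = 45 ✓

45 = 3² + 6²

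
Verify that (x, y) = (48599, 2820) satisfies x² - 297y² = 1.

Compute x² = 48599² = 2361862801
Compute 297y² = 297·2820² = 297·7952400 = 2361862800
x² - 297y² = 2361862801 - 2361862800 = 1
Since this equals 1, (48599, 2820) is a solution.

Yes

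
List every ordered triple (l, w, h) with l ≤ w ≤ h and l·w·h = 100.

Iterate l from 1 to ⌊100^(1/3)⌋. For each l dividing 100, iterate w ≥ l with w dividing 100/l, and set h = 100/(l·w).
Triples found (8): (1×1×100), (1×2×50), (1×4×25), (1×5×20), (1×10×10), (2×2×25), (2×5×10), (4×5×5)

(1×1×100), (1×2×50), (1×4×25), (1×5×20), (1×10×10), (2×2×25), (2×5×10), (4×5×5)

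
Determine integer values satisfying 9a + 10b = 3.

Step 1: Check solvability.
gcd(9, 10) = 1
Since 1 divides 3, solutions exist.

Step 2: Apply extended Euclidean algorithm to find gcd.
We find integers such that 9*x0 + 10*y0 = 1

Step 3: Scale the particular solution.
Multiply by 3/1 = 3:
a = -3, b = 3

Step 4: Verify.
9*(-3) + 10*(3) = 3 = 3 ✓

a = -3, b = 3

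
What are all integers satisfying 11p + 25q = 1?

Step 1: Compute gcd(11, 25) = 1.
Since 1 divides 1, solutions exist.

Step 2: Find a particular solution using extended Euclidean algorithm.
We get p₀ = -9, q₀ = 4.
Check: 11*-9 + 25*4 = 1 = 1 ✓

Step 3: Write the general solution.
p = -9 + (25/1)t = -9 + 25t
q = 4 - (11/1)t = 4 - 11t
for any integer t.

p = -9 + 25t, q = 4 - 11t for integer t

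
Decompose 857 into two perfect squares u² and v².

We need to find integers u, v > 0 such that u² + v² = 857.
Trying u = 4: v² = 857 - 4² = 857 - 16 = 841
v = 29
Check: 4² + 29² = 16 + 841 = 857 ✓

857 = 4² + 29²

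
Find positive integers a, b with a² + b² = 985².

We need a² + b² = 985² = 970225.
Trying: 473² + 864² = 223729 + 746496 = 970225 ✓

(473, 864, 985)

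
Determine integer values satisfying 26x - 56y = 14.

Step 1: Check solvability.
gcd(26, 56) = 2
Since 2 divides 14, solutions exist.

Step 2: Apply extended Euclidean algorithm to find gcd.
We find integers such that 26*x0 + 56*y0 = 2

Step 3: Scale the particular solution.
Multiply by 14/2 = 7:
x = 91, y = 42

Step 4: Verify.
26*(91) - 56*(42) = 14 = 14 ✓

x = 91, y = 42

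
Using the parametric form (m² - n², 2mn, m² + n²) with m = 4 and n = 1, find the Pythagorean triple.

a = m² - n² = 4² - 1² = 16 - 1 = 15
b = 2mn = 2·4·1 = 8
c = m² + n² = 16 + 1 = 17
Verify: 15² + 8² = 225 + 64 = 289 = 17² ✓

(15, 8, 17)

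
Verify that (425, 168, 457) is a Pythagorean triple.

Compute a² + b² = 425² + 168² = 180625 + 28224 = 208849
Compute c² = 457² = 208849
Since 208849 = 208849, confirmed.

Yes, it is a Pythagorean triple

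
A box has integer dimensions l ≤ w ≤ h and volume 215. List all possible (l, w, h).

Iterate l from 1 to ⌊215^(1/3)⌋. For each l dividing 215, iterate w ≥ l with w dividing 215/l, and set h = 215/(l·w).
Triples found (2): (1×1×215), (1×5×43)

(1×1×215), (1×5×43)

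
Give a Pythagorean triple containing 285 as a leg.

We need the other leg and hypotenuse such that 285² + x² = c².
Take x = 1612, c = 1637: 285² + 1612² = 81225 + 2598544 = 2679769 = 1637² ✓
Triple: (285, 1612, 1637)

(285, 1612, 1637)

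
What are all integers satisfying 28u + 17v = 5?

Step 1: Compute gcd(28, 17) = 1.
Since 1 divides 5, solutions exist.

Step 2: Find a particular solution using extended Euclidean algorithm.
We get u₀ = -15, v₀ = 25.
Check: 28*-15 + 17*25 = 5 = 5 ✓

Step 3: Write the general solution.
u = -15 + (17/1)t = -15 + 17t
v = 25 - (28/1)t = 25 - 28t
for any integer t.

u = -15 + 17t, v = 25 - 28t for integer t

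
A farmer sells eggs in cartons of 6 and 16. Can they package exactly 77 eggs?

We need non-negative a, b with 6a + 16b = 77.
gcd(6, 16) = 2, and 2 does not divide 77.
No integer solutions exist.

No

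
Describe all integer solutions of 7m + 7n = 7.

Step 1: Compute gcd(7, 7) = 7.
Since 7 divides 7, solutions exist.

Step 2: Find a particular solution using extended Euclidean algorithm.
We get m₀ = 0, n₀ = 1.
Check: 7*0 + 7*1 = 7 = 7 ✓

Step 3: Write the general solution.
m = 0 + (7/7)t = 0 + 1t
n = 1 - (7/7)t = 1 - 1t
for any integer t.

m = 0 + 1t, n = 1 - 1t for integer t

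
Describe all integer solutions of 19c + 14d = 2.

Step 1: Compute gcd(19, 14) = 1.
Since 1 divides 2, solutions exist.

Step 2: Find a particular solution using extended Euclidean algorithm.
We get c₀ = 6, d₀ = -8.
Check: 19*6 + 14*-8 = 2 = 2 ✓

Step 3: Write the general solution.
c = 6 + (14/1)t = 6 + 14t
d = -8 - (19/1)t = -8 - 19t
for any integer t.

c = 6 + 14t, d = -8 - 19t for integer t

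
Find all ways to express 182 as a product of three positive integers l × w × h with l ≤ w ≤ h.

Iterate l from 1 to ⌊182^(1/3)⌋. For each l dividing 182, iterate w ≥ l with w dividing 182/l, and set h = 182/(l·w).
Triples found (5): (1×1×182), (1×2×91), (1×7×26), (1×13×14), (2×7×13)

(1×1×182), (1×2×91), (1×7×26), (1×13×14), (2×7×13)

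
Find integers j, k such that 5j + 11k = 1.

Step 1: Check solvability.
gcd(5, 11) = 1
Since 1 divides 1, solutions exist.

Step 2: Apply extended Euclidean algorithm to find gcd.
We find integers such that 5*x0 + 11*y0 = 1

Step 3: Scale the particular solution.
Multiply by 1/1 = 1:
j = -2, k = 1

Step 4: Verify.
5*(-2) + 11*(1) = 1 = 1 ✓

j = -2, k = 1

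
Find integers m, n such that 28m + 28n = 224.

Step 1: Check solvability.
gcd(28, 28) = 28
Since 28 divides 224, solutions exist.

Step 2: Apply extended Euclidean algorithm to find gcd.
We find integers such that 28*x0 + 28*y0 = 28

Step 3: Scale the particular solution.
Multiply by 224/28 = 8:
m = 0, n = 8

Step 4: Verify.
28*(0) + 28*(8) = 224 = 224 ✓

m = 0, n = 8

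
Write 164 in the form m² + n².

We need to find integers m, n > 0 such that m² + n² = 164.
Trying m = 8: n² = 164 - 8² = 164 - 64 = 100
n = 10
Check: 8² + 10² = 64 + 100 = 164 ✓

164 = 8² + 10²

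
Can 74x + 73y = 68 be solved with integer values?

Step 1: Compute gcd(74, 73).
gcd(74, 73) = 1

Step 2: Check divisibility.
Does 1 divide 68? 68 = 1 x 68, so yes.

By the theorem on linear Diophantine equations, 74x + 73y = 68 has integer solutions if and only if gcd(74, 73) divides 68. Since 1 | 68, solutions exist.

Yes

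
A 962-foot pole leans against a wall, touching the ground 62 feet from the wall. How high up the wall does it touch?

The ladder, wall, and ground form a right triangle with hypotenuse 962 and one leg 62.
By the Pythagorean theorem: h² = 962² - 62² = 925444 - 3844 = 921600
h = √921600 = 960 feet

960 feet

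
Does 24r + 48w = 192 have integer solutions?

Step 1: Compute gcd(24, 48).
gcd(24, 48) = 24

Step 2: Check divisibility.
Does 24 divide 192? 192 = 24 x 8, so yes.

By the theorem on linear Diophantine equations, 24r + 48w = 192 has integer solutions if and only if gcd(24, 48) divides 192. Since 24 | 192, solutions exist.

Yes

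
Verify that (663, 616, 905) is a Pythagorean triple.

Compute a² + b² = 663² + 616² = 439569 + 379456 = 819025
Compute c² = 905² = 819025
Since 819025 = 819025, confirmed.

Yes, it is a Pythagorean triple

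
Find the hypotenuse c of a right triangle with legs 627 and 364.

c² = a² + b² = 627² + 364² = 393129 + 132496 = 525625
c = sqrt(525625) = 725

725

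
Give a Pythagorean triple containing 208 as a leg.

We need the other leg and hypotenuse such that 208² + x² = c².
Take x = 105, c = 233: 208² + 105² = 43264 + 11025 = 54289 = 233² ✓
Triple: (105, 208, 233)

(105, 208, 233)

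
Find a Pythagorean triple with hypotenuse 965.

We need a² + b² = 965² = 931225.
Trying: 387² + 884² = 149769 + 781456 = 931225 ✓

(387, 884, 965)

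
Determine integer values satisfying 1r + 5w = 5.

Step 1: Check solvability.
gcd(1, 5) = 1
Since 1 divides 5, solutions exist.

Step 2: Apply extended Euclidean algorithm to find gcd.
We find integers such that 1*x0 + 5*y0 = 1

Step 3: Scale the particular solution.
Multiply by 5/1 = 5:
r = 5, w = 0

Step 4: Verify.
1*(5) + 5*(0) = 5 = 5 ✓

r = 5, w = 0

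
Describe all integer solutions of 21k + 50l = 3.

Step 1: Compute gcd(21, 50) = 1.
Since 1 divides 3, solutions exist.

Step 2: Find a particular solution using extended Euclidean algorithm.
We get k₀ = -57, l₀ = 24.
Check: 21*-57 + 50*24 = 3 = 3 ✓

Step 3: Write the general solution.
k = -57 + (50/1)t = -57 + 50t
l = 24 - (21/1)t = 24 - 21t
for any integer t.

k = -57 + 50t, l = 24 - 21t for integer t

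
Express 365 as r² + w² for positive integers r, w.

We need to find integers r, w > 0 such that r² + w² = 365.
Trying r = 2: w² = 365 - 2² = 365 - 4 = 361
w = 19
Check: 2² + 19² = 4 + 361 = 365 ✓

365 = 2² + 19²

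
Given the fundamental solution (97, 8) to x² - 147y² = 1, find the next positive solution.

Solutions to x² - Dy² = 1 are generated by powers of (x₀ + y₀√D).
The next solution satisfies x₁ + y₁√147 = (x₀ + y₀√147)², giving:
x₁ = x₀² + 147y₀² = 97² + 147·8² = 9409 + 9408 = 18817
y₁ = 2x₀y₀ = 2·97·8 = 1552

Verify: 18817² - 147·1552² = 354079489 - 354079488 = 1 ✓

x = 18817, y = 1552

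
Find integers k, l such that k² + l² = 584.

We need to find integers k, l > 0 such that k² + l² = 584.
Trying k = 10: l² = 584 - 10² = 584 - 100 = 484
l = 22
Check: 10² + 22² = 100 + 484 = 584 ✓

584 = 10² + 22²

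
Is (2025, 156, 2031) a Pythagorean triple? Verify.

Compute a² + b² = 2025² + 156² = 4100625 + 24336 = 4124961
Compute c² = 2031² = 4124961
Since 4124961 = 4124961, confirmed.

Yes, it is a Pythagorean triple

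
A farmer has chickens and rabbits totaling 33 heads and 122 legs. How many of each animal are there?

Let c = chickens, r = rabbits.
Heads: c + r = 33
Legs: 2c + 4r = 122
From the first equation, c = 33 - r. Substitute:
2(33 - r) + 4r = 122
66 + 2r = 122
r = (122 - 66)/2 = 28
c = 33 - 28 = 5

Chickens: 5, Rabbits: 28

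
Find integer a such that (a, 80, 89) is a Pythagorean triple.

a² = c² - b² = 89² - 80² = 7921 - 6400 = 1521
a = sqrt(1521) = 39

39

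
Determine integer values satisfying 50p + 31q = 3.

Step 1: Check solvability.
gcd(50, 31) = 1
Since 1 divides 3, solutions exist.

Step 2: Apply extended Euclidean algorithm to find gcd.
We find integers such that 50*x0 + 31*y0 = 1

Step 3: Scale the particular solution.
Multiply by 3/1 = 3:
p = -39, q = 63

Step 4: Verify.
50*(-39) + 31*(63) = 3 = 3 ✓

p = -39, q = 63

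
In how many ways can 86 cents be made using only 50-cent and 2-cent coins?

We need non-negative integers (x, y) with 50x + 2y = 86.
For each x from 0 to 1, check if (86 - 50x) is a non-negative multiple of 2.
Solutions (x, y): (0,43), (1,18)
Count: 2

2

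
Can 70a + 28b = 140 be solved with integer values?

Step 1: Compute gcd(70, 28).
gcd(70, 28) = 14

Step 2: Check divisibility.
Does 14 divide 140? 140 = 14 x 10, so yes.

By the theorem on linear Diophantine equations, 70a + 28b = 140 has integer solutions if and only if gcd(70, 28) divides 140. Since 14 | 140, solutions exist.

Yes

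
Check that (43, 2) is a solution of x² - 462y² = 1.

Compute x² = 43² = 1849
Compute 462y² = 462·2² = 462·4 = 1848
x² - 462y² = 1849 - 1848 = 1
Since this equals 1, (43, 2) is a solution.

Yes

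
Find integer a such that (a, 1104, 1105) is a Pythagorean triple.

a² = c² - b² = 1105² - 1104² = 1221025 - 1218816 = 2209
a = sqrt(2209) = 47

47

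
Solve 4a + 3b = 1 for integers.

Step 1: Check solvability.
gcd(4, 3) = 1
Since 1 divides 1, solutions exist.

Step 2: Apply extended Euclidean algorithm to find gcd.
We find integers such that 4*x0 + 3*y0 = 1

Step 3: Scale the particular solution.
Multiply by 1/1 = 1:
a = 1, b = -1

Step 4: Verify.
4*(1) + 3*(-1) = 1 = 1 ✓

a = 1, b = -1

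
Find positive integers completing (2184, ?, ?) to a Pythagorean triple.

We need the other leg and hypotenuse such that 2184² + x² = c².
Take x = 162, c = 2190: 2184² + 162² = 4769856 + 26244 = 4796100 = 2190² ✓
Triple: (162, 2184, 2190)

(162, 2184, 2190)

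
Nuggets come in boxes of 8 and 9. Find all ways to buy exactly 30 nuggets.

We need non-negative integers (x, y) with 8x + 9y = 30.
For each x in 0..3, check if 30 - 8x is a non-negative multiple of 9.
No x yields an integer y ≥ 0.

No solution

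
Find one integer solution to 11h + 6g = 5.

Step 1: Check solvability.
gcd(11, 6) = 1
Since 1 divides 5, solutions exist.

Step 2: Apply extended Euclidean algorithm to find gcd.
We find integers such that 11*x0 + 6*y0 = 1

Step 3: Scale the particular solution.
Multiply by 5/1 = 5:
h = -5, g = 10

Step 4: Verify.
11*(-5) + 6*(10) = 5 = 5 ✓

h = -5, g = 10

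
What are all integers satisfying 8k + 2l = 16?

Step 1: Compute gcd(8, 2) = 2.
Since 2 divides 16, solutions exist.

Step 2: Find a particular solution using extended Euclidean algorithm.
We get k₀ = 0, l₀ = 8.
Check: 8*0 + 2*8 = 16 = 16 ✓

Step 3: Write the general solution.
k = 0 + (2/2)t = 0 + 1t
l = 8 - (8/2)t = 8 - 4t
for any integer t.

k = 0 + 1t, l = 8 - 4t for integer t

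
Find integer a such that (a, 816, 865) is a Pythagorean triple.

a² = c² - b² = 865² - 816² = 748225 - 665856 = 82369
a = sqrt(82369) = 287

287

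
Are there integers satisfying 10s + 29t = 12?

Step 1: Compute gcd(10, 29).
gcd(10, 29) = 1

Step 2: Check divisibility.
Does 1 divide 12? 12 = 1 x 12, so yes.

By the theorem on linear Diophantine equations, 10s + 29t = 12 has integer solutions if and only if gcd(10, 29) divides 12. Since 1 | 12, solutions exist.

Yes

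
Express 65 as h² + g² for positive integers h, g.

We need to find integers h, g > 0 such that h² + g² = 65.
Trying h = 1: g² = 65 - 1² = 65 - 1 = 64
g = 8
Check: 1² + 8² = 1 + 64 = 65 ✓

65 = 1² + 8²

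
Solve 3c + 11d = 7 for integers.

Step 1: Check solvability.
gcd(3, 11) = 1
Since 1 divides 7, solutions exist.

Step 2: Apply extended Euclidean algorithm to find gcd.
We find integers such that 3*x0 + 11*y0 = 1

Step 3: Scale the particular solution.
Multiply by 7/1 = 7:
c = 28, d = -7

Step 4: Verify.
3*(28) + 11*(-7) = 7 = 7 ✓

c = 28, d = -7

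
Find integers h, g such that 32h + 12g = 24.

Step 1: Check solvability.
gcd(32, 12) = 4
Since 4 divides 24, solutions exist.

Step 2: Apply extended Euclidean algorithm to find gcd.
We find integers such that 32*x0 + 12*y0 = 4

Step 3: Scale the particular solution.
Multiply by 24/4 = 6:
h = -6, g = 18

Step 4: Verify.
32*(-6) + 12*(18) = 24 = 24 ✓

h = -6, g = 18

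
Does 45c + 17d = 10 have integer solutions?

Step 1: Compute gcd(45, 17).
gcd(45, 17) = 1

Step 2: Check divisibility.
Does 1 divide 10? 10 = 1 x 10, so yes.

By the theorem on linear Diophantine equations, 45c + 17d = 10 has integer solutions if and only if gcd(45, 17) divides 10. Since 1 | 10, solutions exist.

Yes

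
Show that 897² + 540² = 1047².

Compute a² + b² = 897² + 540² = 804609 + 291600 = 1096209
Compute c² = 1047² = 1096209
Since 1096209 = 1096209, confirmed.

Yes, it is a Pythagorean triple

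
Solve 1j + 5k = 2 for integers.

Step 1: Check solvability.
gcd(1, 5) = 1
Since 1 divides 2, solutions exist.

Step 2: Apply extended Euclidean algorithm to find gcd.
We find integers such that 1*x0 + 5*y0 = 1

Step 3: Scale the particular solution.
Multiply by 2/1 = 2:
j = 2, k = 0

Step 4: Verify.
1*(2) + 5*(0) = 2 = 2 ✓

j = 2, k = 0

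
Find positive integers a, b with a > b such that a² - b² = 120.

Factor: a² - b² = (a+b)(a-b) = 120.
We need two factors of 120 with the same parity.
Use a+b = 60 and a-b = 2 (product 60·2 = 120).
Adding: 2a = 62, so a = 31.
Subtracting: 2b = 58, so b = 29.
Check: 31² - 29² = 961 - 841 = 120 ✓

a = 31, b = 29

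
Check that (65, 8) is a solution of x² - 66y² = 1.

Compute x² = 65² = 4225
Compute 66y² = 66·8² = 66·64 = 4224
x² - 66y² = 4225 - 4224 = 1
Since this equals 1, (65, 8) is a solution.

Yes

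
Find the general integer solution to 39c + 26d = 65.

Step 1: Compute gcd(39, 26) = 13.
Since 13 divides 65, solutions exist.

Step 2: Find a particular solution using extended Euclidean algorithm.
We get c₀ = 5, d₀ = -5.
Check: 39*5 + 26*-5 = 65 = 65 ✓

Step 3: Write the general solution.
c = 5 + (26/13)t = 5 + 2t
d = -5 - (39/13)t = -5 - 3t
for any integer t.

c = 5 + 2t, d = -5 - 3t for integer t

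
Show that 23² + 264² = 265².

Compute a² + b² = 23² + 264² = 529 + 69696 = 70225
Compute c² = 265² = 70225
Since 70225 = 70225, confirmed.

Yes, it is a Pythagorean triple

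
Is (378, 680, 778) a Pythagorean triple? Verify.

Compute a² + b² = 378² + 680² = 142884 + 462400 = 605284
Compute c² = 778² = 605284
Since 605284 = 605284, confirmed.

Yes, it is a Pythagorean triple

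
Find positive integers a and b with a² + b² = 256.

No pair of positive integers a, b satisfies a² + b² = 256.

No solution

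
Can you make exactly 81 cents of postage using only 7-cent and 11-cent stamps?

We need non-negative x, y with 7x + 11y = 81.
gcd(7, 11) = 1 divides 81, so integer solutions exist.
Search for a non-negative one: x = 10 gives 11y = 81 - 70 = 11, so y = 1.
Check: 7·10 + 11·1 = 81 ✓

Yes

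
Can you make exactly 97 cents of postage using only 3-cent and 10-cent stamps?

We need non-negative x, y with 3x + 10y = 97.
gcd(3, 10) = 1 divides 97, so integer solutions exist.
Search for a non-negative one: x = 9 gives 10y = 97 - 27 = 70, so y = 7.
Check: 3·9 + 10·7 = 97 ✓

Yes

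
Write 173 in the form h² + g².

We need to find integers h, g > 0 such that h² + g² = 173.
Trying h = 2: g² = 173 - 2² = 173 - 4 = 169
g = 13
Check: 2² + 13² = 4 + 169 = 173 ✓

173 = 2² + 13²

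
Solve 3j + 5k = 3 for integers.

Step 1: Check solvability.
gcd(3, 5) = 1
Since 1 divides 3, solutions exist.

Step 2: Apply extended Euclidean algorithm to find gcd.
We find integers such that 3*x0 + 5*y0 = 1

Step 3: Scale the particular solution.
Multiply by 3/1 = 3:
j = 6, k = -3

Step 4: Verify.
3*(6) + 5*(-3) = 3 = 3 ✓

j = 6, k = -3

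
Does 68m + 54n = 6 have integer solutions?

Step 1: Compute gcd(68, 54).
gcd(68, 54) = 2

Step 2: Check divisibility.
Does 2 divide 6? 6 = 2 x 3, so yes.

By the theorem on linear Diophantine equations, 68m + 54n = 6 has integer solutions if and only if gcd(68, 54) divides 6. Since 2 | 6, solutions exist.

Yes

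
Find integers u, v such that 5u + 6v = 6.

Step 1: Check solvability.
gcd(5, 6) = 1
Since 1 divides 6, solutions exist.

Step 2: Apply extended Euclidean algorithm to find gcd.
We find integers such that 5*x0 + 6*y0 = 1

Step 3: Scale the particular solution.
Multiply by 6/1 = 6:
u = -6, v = 6

Step 4: Verify.
5*(-6) + 6*(6) = 6 = 6 ✓

u = -6, v = 6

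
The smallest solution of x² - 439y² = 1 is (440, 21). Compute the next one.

Solutions to x² - Dy² = 1 are generated by powers of (x₀ + y₀√D).
The next solution satisfies x₁ + y₁√439 = (x₀ + y₀√439)², giving:
x₁ = x₀² + 439y₀² = 440² + 439·21² = 193600 + 193599 = 387199
y₁ = 2x₀y₀ = 2·440·21 = 18480

Verify: 387199² - 439·18480² = 149923065601 - 149923065600 = 1 ✓

x = 387199, y = 18480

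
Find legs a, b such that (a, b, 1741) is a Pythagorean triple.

We need a² + b² = 1741² = 3031081.
Trying: 59² + 1740² = 3481 + 3027600 = 3031081 ✓

(59, 1740, 1741)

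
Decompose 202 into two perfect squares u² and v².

We need to find integers u, v > 0 such that u² + v² = 202.
Trying u = 9: v² = 202 - 9² = 202 - 81 = 121
v = 11
Check: 9² + 11² = 81 + 121 = 202 ✓

202 = 9² + 11²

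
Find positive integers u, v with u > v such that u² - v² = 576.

Factor: u² - v² = (u+v)(u-v) = 576.
We need two factors of 576 with the same parity.
Use u+v = 288 and u-v = 2 (product 288·2 = 576).
Adding: 2u = 290, so u = 145.
Subtracting: 2v = 286, so v = 143.
Check: 145² - 143² = 21025 - 20449 = 576 ✓

u = 145, v = 143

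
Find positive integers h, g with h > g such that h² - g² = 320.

Factor: h² - g² = (h+g)(h-g) = 320.
We need two factors of 320 with the same parity.
Use h+g = 160 and h-g = 2 (product 160·2 = 320).
Adding: 2h = 162, so h = 81.
Subtracting: 2g = 158, so g = 79.
Check: 81² - 79² = 6561 - 6241 = 320 ✓

h = 81, g = 79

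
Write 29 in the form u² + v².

We need to find integers u, v > 0 such that u² + v² = 29.
Trying u = 2: v² = 29 - 2² = 29 - 4 = 25
v = 5
Check: 2² + 5² = 4 + 25 = 29 ✓

29 = 2² + 5²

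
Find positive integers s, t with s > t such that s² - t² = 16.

Factor: s² - t² = (s+t)(s-t) = 16.
We need two factors of 16 with the same parity.
Use s+t = 8 and s-t = 2 (product 8·2 = 16).
Adding: 2s = 10, so s = 5.
Subtracting: 2t = 6, so t = 3.
Check: 5² - 3² = 25 - 9 = 16 ✓

s = 5, t = 3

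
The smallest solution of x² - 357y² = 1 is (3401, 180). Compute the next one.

Solutions to x² - Dy² = 1 are generated by powers of (x₀ + y₀√D).
The next solution satisfies x₁ + y₁√357 = (x₀ + y₀√357)², giving:
x₁ = x₀² + 357y₀² = 3401² + 357·180² = 11566801 + 11566800 = 23133601
y₁ = 2x₀y₀ = 2·3401·180 = 1224360

Verify: 23133601² - 357·1224360² = 535163495227201 - 535163495227200 = 1 ✓

x = 23133601, y = 1224360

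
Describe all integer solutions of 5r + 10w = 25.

Step 1: Compute gcd(5, 10) = 5.
Since 5 divides 25, solutions exist.

Step 2: Find a particular solution using extended Euclidean algorithm.
We get r₀ = 5, w₀ = 0.
Check: 5*5 + 10*0 = 25 = 25 ✓

Step 3: Write the general solution.
r = 5 + (10/5)t = 5 + 2t
w = 0 - (5/5)t = 0 - 1t
for any integer t.

r = 5 + 2t, w = 0 - 1t for integer t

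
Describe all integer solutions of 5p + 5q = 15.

Step 1: Compute gcd(5, 5) = 5.
Since 5 divides 15, solutions exist.

Step 2: Find a particular solution using extended Euclidean algorithm.
We get p₀ = 0, q₀ = 3.
Check: 5*0 + 5*3 = 15 = 15 ✓

Step 3: Write the general solution.
p = 0 + (5/5)t = 0 + 1t
q = 3 - (5/5)t = 3 - 1t
for any integer t.

p = 0 + 1t, q = 3 - 1t for integer t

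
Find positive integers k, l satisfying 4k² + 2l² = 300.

Try small values of k and check whether (300 - 4k²)/2 is a perfect square.
k = 5: 4·5² = 100, so 2l² = 300 - 100 = 200, giving l² = 100, l = 10.
Check: 4·5² + 2·10² = 100 + 200 = 300 ✓

k = 5, l = 10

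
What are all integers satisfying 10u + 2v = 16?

Step 1: Compute gcd(10, 2) = 2.
Since 2 divides 16, solutions exist.

Step 2: Find a particular solution using extended Euclidean algorithm.
We get u₀ = 0, v₀ = 8.
Check: 10*0 + 2*8 = 16 = 16 ✓

Step 3: Write the general solution.
u = 0 + (2/2)t = 0 + 1t
v = 8 - (10/2)t = 8 - 5t
for any integer t.

u = 0 + 1t, v = 8 - 5t for integer t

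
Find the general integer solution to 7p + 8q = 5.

Step 1: Compute gcd(7, 8) = 1.
Since 1 divides 5, solutions exist.

Step 2: Find a particular solution using extended Euclidean algorithm.
We get p₀ = -5, q₀ = 5.
Check: 7*-5 + 8*5 = 5 = 5 ✓

Step 3: Write the general solution.
p = -5 + (8/1)t = -5 + 8t
q = 5 - (7/1)t = 5 - 7t
for any integer t.

p = -5 + 8t, q = 5 - 7t for integer t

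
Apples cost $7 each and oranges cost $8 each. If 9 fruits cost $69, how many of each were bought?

Let a = apples, o = oranges.
a + o = 9
7a + 8o = 69
Substitute o = 9 - a:
7a + 8(9 - a) = 69
(7 - 8)a = 69 - 72
-1a = -3
a = 3, o = 9 - 3 = 6

Apples: 3, Oranges: 6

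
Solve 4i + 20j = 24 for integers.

Step 1: Check solvability.
gcd(4, 20) = 4
Since 4 divides 24, solutions exist.

Step 2: Apply extended Euclidean algorithm to find gcd.
We find integers such that 4*x0 + 20*y0 = 4

Step 3: Scale the particular solution.
Multiply by 24/4 = 6:
i = 6, j = 0

Step 4: Verify.
4*(6) + 20*(0) = 24 = 24 ✓

i = 6, j = 0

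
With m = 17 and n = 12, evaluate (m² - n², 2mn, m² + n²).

a = m² - n² = 289 - 144 = 145
b = 2mn = 2·17·12 = 408
c = m² + n² = 289 + 144 = 433
Verify: 145² + 408² = 21025 + 166464 = 187489 = 433² ✓

(145, 408, 433)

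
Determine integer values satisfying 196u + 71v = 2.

Step 1: Check solvability.
gcd(196, 71) = 1
Since 1 divides 2, solutions exist.

Step 2: Apply extended Euclidean algorithm to find gcd.
We find integers such that 196*x0 + 71*y0 = 1

Step 3: Scale the particular solution.
Multiply by 2/1 = 2:
u = 50, v = -138

Step 4: Verify.
196*(50) + 71*(-138) = 2 = 2 ✓

u = 50, v = -138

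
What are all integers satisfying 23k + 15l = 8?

Step 1: Compute gcd(23, 15) = 1.
Since 1 divides 8, solutions exist.

Step 2: Find a particular solution using extended Euclidean algorithm.
We get k₀ = 16, l₀ = -24.
Check: 23*16 + 15*-24 = 8 = 8 ✓

Step 3: Write the general solution.
k = 16 + (15/1)t = 16 + 15t
l = -24 - (23/1)t = -24 - 23t
for any integer t.

k = 16 + 15t, l = -24 - 23t for integer t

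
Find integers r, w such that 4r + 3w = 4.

Step 1: Check solvability.
gcd(4, 3) = 1
Since 1 divides 4, solutions exist.

Step 2: Apply extended Euclidean algorithm to find gcd.
We find integers such that 4*x0 + 3*y0 = 1

Step 3: Scale the particular solution.
Multiply by 4/1 = 4:
r = 4, w = -4

Step 4: Verify.
4*(4) + 3*(-4) = 4 = 4 ✓

r = 4, w = -4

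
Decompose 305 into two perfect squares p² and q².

We need to find integers p, q > 0 such that p² + q² = 305.
Trying p = 4: q² = 305 - 4² = 305 - 16 = 289
q = 17
Check: 4² + 17² = 16 + 289 = 305 ✓

305 = 4² + 17²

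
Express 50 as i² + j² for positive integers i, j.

We need to find integers i, j > 0 such that i² + j² = 50.
Trying i = 1: j² = 50 - 1² = 50 - 1 = 49
j = 7
Check: 1² + 7² = 1 + 49 = 50 ✓

50 = 1² + 7²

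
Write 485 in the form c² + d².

We need to find integers c, d > 0 such that c² + d² = 485.
Trying c = 1: d² = 485 - 1² = 485 - 1 = 484
d = 22
Check: 1² + 22² = 1 + 484 = 485 ✓

485 = 1² + 22²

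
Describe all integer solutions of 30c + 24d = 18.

Step 1: Compute gcd(30, 24) = 6.
Since 6 divides 18, solutions exist.

Step 2: Find a particular solution using extended Euclidean algorithm.
We get c₀ = 3, d₀ = -3.
Check: 30*3 + 24*-3 = 18 = 18 ✓

Step 3: Write the general solution.
c = 3 + (24/6)t = 3 + 4t
d = -3 - (30/6)t = -3 - 5t
for any integer t.

c = 3 + 4t, d = -3 - 5t for integer t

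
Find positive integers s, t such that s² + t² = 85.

Search for s with 85 - s² a perfect square.
s = 2: 85 - 2² = 85 - 4 = 81 = 9² ✓
So s = 2, t = 9.

s = 2, t = 9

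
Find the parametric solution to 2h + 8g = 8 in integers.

Step 1: Compute gcd(2, 8) = 2.
Since 2 divides 8, solutions exist.

Step 2: Find a particular solution using extended Euclidean algorithm.
We get h₀ = 4, g₀ = 0.
Check: 2*4 + 8*0 = 8 = 8 ✓

Step 3: Write the general solution.
h = 4 + (8/2)t = 4 + 4t
g = 0 - (2/2)t = 0 - 1t
for any integer t.

h = 4 + 4t, g = 0 - 1t for integer t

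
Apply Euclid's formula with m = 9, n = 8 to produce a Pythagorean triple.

a = m² - n² = 9² - 8² = 81 - 64 = 17
b = 2mn = 2·9·8 = 144
c = m² + n² = 81 + 64 = 145
Verify: 17² + 144² = 289 + 20736 = 21025 = 145² ✓

(17, 144, 145)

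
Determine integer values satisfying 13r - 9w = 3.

Step 1: Check solvability.
gcd(13, 9) = 1
Since 1 divides 3, solutions exist.

Step 2: Apply extended Euclidean algorithm to find gcd.
We find integers such that 13*x0 + 9*y0 = 1

Step 3: Scale the particular solution.
Multiply by 3/1 = 3:
r = -6, w = -9

Step 4: Verify.
13*(-6) - 9*(-9) = 3 = 3 ✓

r = -6, w = -9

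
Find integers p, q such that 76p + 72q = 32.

Step 1: Check solvability.
gcd(76, 72) = 4
Since 4 divides 32, solutions exist.

Step 2: Apply extended Euclidean algorithm to find gcd.
We find integers such that 76*x0 + 72*y0 = 4

Step 3: Scale the particular solution.
Multiply by 32/4 = 8:
p = 8, q = -8

Step 4: Verify.
76*(8) + 72*(-8) = 32 = 32 ✓

p = 8, q = -8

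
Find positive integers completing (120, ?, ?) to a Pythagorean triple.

We need the other leg and hypotenuse such that 120² + x² = c².
Take x = 209, c = 241: 120² + 209² = 14400 + 43681 = 58081 = 241² ✓
Triple: (209, 120, 241)

(209, 120, 241)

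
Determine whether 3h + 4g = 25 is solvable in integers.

Step 1: Compute gcd(3, 4).
gcd(3, 4) = 1

Step 2: Check divisibility.
Does 1 divide 25? 25 = 1 x 25, so yes.

By the theorem on linear Diophantine equations, 3h + 4g = 25 has integer solutions if and only if gcd(3, 4) divides 25. Since 1 | 25, solutions exist.

Yes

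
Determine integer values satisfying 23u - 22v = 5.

Step 1: Check solvability.
gcd(23, 22) = 1
Since 1 divides 5, solutions exist.

Step 2: Apply extended Euclidean algorithm to find gcd.
We find integers such that 23*x0 + 22*y0 = 1

Step 3: Scale the particular solution.
Multiply by 5/1 = 5:
u = 5, v = 5

Step 4: Verify.
23*(5) - 22*(5) = 5 = 5 ✓

u = 5, v = 5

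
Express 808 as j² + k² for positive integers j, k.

We need to find integers j, k > 0 such that j² + k² = 808.
Trying j = 18: k² = 808 - 18² = 808 - 324 = 484
k = 22
Check: 18² + 22² = 324 + 484 = 808 ✓

808 = 18² + 22²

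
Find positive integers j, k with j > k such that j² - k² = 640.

Factor: j² - k² = (j+k)(j-k) = 640.
We need two factors of 640 with the same parity.
Use j+k = 320 and j-k = 2 (product 320·2 = 640).
Adding: 2j = 322, so j = 161.
Subtracting: 2k = 318, so k = 159.
Check: 161² - 159² = 25921 - 25281 = 640 ✓

j = 161, k = 159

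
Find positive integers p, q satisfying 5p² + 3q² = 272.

Try small values of p and check whether (272 - 5p²)/3 is a perfect square.
p = 7: 5·7² = 245, so 3q² = 272 - 245 = 27, giving q² = 9, q = 3.
Check: 5·7² + 3·3² = 245 + 27 = 272 ✓

p = 7, q = 3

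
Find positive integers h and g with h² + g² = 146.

We need to find integers h, g > 0 such that h² + g² = 146.
Trying h = 5: g² = 146 - 5² = 146 - 25 = 121
g = 11
Check: 5² + 11² = 25 + 121 = 146 ✓

146 = 5² + 11²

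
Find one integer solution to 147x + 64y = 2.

Step 1: Check solvability.
gcd(147, 64) = 1
Since 1 divides 2, solutions exist.

Step 2: Apply extended Euclidean algorithm to find gcd.
We find integers such that 147*x0 + 64*y0 = 1

Step 3: Scale the particular solution.
Multiply by 2/1 = 2:
x = 54, y = -124

Step 4: Verify.
147*(54) + 64*(-124) = 2 = 2 ✓

x = 54, y = -124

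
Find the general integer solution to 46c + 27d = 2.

Step 1: Compute gcd(46, 27) = 1.
Since 1 divides 2, solutions exist.

Step 2: Find a particular solution using extended Euclidean algorithm.
We get c₀ = 20, d₀ = -34.
Check: 46*20 + 27*-34 = 2 = 2 ✓

Step 3: Write the general solution.
c = 20 + (27/1)t = 20 + 27t
d = -34 - (46/1)t = -34 - 46t
for any integer t.

c = 20 + 27t, d = -34 - 46t for integer t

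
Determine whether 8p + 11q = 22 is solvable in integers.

Step 1: Compute gcd(8, 11).
gcd(8, 11) = 1

Step 2: Check divisibility.
Does 1 divide 22? 22 = 1 x 22, so yes.

By the theorem on linear Diophantine equations, 8p + 11q = 22 has integer solutions if and only if gcd(8, 11) divides 22. Since 1 | 22, solutions exist.

Yes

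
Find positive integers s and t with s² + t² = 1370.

We need to find integers s, t > 0 such that s² + t² = 1370.
Trying s = 1: t² = 1370 - 1² = 1370 - 1 = 1369
t = 37
Check: 1² + 37² = 1 + 1369 = 1370 ✓

1370 = 1² + 37²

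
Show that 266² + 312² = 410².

Compute a² + b² = 266² + 312² = 70756 + 97344 = 168100
Compute c² = 410² = 168100
Since 168100 = 168100, confirmed.

Yes, it is a Pythagorean triple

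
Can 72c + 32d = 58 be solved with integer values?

Step 1: Compute gcd(72, 32).
gcd(72, 32) = 8

Step 2: Check divisibility.
Does 8 divide 58? 58 = 8 x 7 + 2, so no.

By the theorem on linear Diophantine equations, 72c + 32d = 58 has integer solutions if and only if gcd(72, 32) divides 58. Since 8 does not divide 58, no solutions exist.

No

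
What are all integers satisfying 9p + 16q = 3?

Step 1: Compute gcd(9, 16) = 1.
Since 1 divides 3, solutions exist.

Step 2: Find a particular solution using extended Euclidean algorithm.
We get p₀ = -21, q₀ = 12.
Check: 9*-21 + 16*12 = 3 = 3 ✓

Step 3: Write the general solution.
p = -21 + (16/1)t = -21 + 16t
q = 12 - (9/1)t = 12 - 9t
for any integer t.

p = -21 + 16t, q = 12 - 9t for integer t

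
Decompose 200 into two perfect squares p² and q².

We need to find integers p, q > 0 such that p² + q² = 200.
Trying p = 2: q² = 200 - 2² = 200 - 4 = 196
q = 14
Check: 2² + 14² = 4 + 196 = 200 ✓

200 = 2² + 14²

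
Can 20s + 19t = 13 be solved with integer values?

Step 1: Compute gcd(20, 19).
gcd(20, 19) = 1

Step 2: Check divisibility.
Does 1 divide 13? 13 = 1 x 13, so yes.

By the theorem on linear Diophantine equations, 20s + 19t = 13 has integer solutions if and only if gcd(20, 19) divides 13. Since 1 | 13, solutions exist.

Yes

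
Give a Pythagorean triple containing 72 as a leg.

We need the other leg and hypotenuse such that 72² + x² = c².
Take x = 30, c = 78: 72² + 30² = 5184 + 900 = 6084 = 78² ✓
Triple: (30, 72, 78)

(30, 72, 78)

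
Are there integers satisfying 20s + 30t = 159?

Step 1: Compute gcd(20, 30).
gcd(20, 30) = 10

Step 2: Check divisibility.
Does 10 divide 159? 159 = 10 x 15 + 9, so no.

By the theorem on linear Diophantine equations, 20s + 30t = 159 has integer solutions if and only if gcd(20, 30) divides 159. Since 10 does not divide 159, no solutions exist.

No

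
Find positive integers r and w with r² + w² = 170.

We need to find integers r, w > 0 such that r² + w² = 170.
Trying r = 1: w² = 170 - 1² = 170 - 1 = 169
w = 13
Check: 1² + 13² = 1 + 169 = 170 ✓

170 = 1² + 13²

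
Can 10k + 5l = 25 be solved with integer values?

Step 1: Compute gcd(10, 5).
gcd(10, 5) = 5

Step 2: Check divisibility.
Does 5 divide 25? 25 = 5 x 5, so yes.

By the theorem on linear Diophantine equations, 10k + 5l = 25 has integer solutions if and only if gcd(10, 5) divides 25. Since 5 | 25, solutions exist.

Yes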